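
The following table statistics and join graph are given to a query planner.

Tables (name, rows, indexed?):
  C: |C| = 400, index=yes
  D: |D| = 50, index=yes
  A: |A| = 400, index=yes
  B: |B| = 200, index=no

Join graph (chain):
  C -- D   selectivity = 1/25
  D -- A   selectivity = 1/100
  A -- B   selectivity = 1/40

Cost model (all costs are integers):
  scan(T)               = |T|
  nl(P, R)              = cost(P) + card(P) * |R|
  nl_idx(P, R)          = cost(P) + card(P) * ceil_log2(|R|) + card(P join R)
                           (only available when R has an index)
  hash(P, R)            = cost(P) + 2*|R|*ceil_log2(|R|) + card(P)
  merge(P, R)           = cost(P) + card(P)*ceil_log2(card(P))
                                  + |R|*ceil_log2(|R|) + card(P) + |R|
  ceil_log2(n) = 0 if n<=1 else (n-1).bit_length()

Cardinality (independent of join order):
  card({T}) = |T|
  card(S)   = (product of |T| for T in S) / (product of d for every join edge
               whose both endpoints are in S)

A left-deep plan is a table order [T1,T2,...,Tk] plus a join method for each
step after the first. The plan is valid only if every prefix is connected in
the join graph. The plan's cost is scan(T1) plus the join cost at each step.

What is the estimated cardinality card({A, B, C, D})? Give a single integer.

16000

Tables in S: A(400), B(200), C(400), D(50)
Edges inside S: C-D(d=25), D-A(d=100), A-B(d=40)
numerator = 400 * 200 * 400 * 50 = 1600000000
denominator = 25 * 100 * 40 = 100000
card(S) = 1600000000 / 100000 = 16000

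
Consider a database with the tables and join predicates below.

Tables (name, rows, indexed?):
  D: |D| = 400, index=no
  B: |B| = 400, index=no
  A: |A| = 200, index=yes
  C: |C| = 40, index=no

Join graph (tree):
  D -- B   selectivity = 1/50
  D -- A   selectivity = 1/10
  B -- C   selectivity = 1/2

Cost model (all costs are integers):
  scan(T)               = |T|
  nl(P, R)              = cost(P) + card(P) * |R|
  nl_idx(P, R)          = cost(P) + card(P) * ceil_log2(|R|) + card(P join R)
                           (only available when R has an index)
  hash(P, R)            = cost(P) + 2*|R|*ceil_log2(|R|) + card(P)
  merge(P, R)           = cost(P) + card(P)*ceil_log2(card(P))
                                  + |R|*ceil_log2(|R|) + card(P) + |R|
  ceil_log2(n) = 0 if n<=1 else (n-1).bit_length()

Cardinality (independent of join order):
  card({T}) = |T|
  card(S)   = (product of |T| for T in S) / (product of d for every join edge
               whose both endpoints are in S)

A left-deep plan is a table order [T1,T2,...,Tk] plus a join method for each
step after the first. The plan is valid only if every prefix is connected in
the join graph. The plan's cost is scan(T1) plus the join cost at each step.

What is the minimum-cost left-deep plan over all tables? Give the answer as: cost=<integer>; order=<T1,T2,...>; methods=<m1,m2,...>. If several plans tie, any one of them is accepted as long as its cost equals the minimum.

Selinger DP (subsets sized 1..n):
  {D}: scan cost=400, card=400
  {B}: scan cost=400, card=400
  {A}: scan cost=200, card=200
  {C}: scan cost=40, card=40
  {BD}: card=3200; try (D,hash)→8000, (B,hash)→8000, (D,merge)→8400, (B,merge)→8400, (D,nl)→160400, (B,nl)→160400; best=8000 via (D,hash)
  {AD}: card=8000; try (A,hash)→4000, (D,merge)→6000, (A,merge)→6200, (D,hash)→7600, (A,nl_idx)→11600, (D,nl)→80200 …(+1); best=4000 via (A,hash)
  {BC}: card=8000; try (C,hash)→1280, (B,merge)→4320, (C,merge)→4680, (B,hash)→7280, (B,nl)→16040, (C,nl)→16400; best=1280 via (C,hash)
  {ABD}: card=64000; try (A,hash)→14400, (B,hash)→19200, (A,merge)→51400, (A,nl_idx)→97600, (B,merge)→120000, (A,nl)→648000 …(+1); best=14400 via (A,hash)
  {BCD}: card=64000; try (C,hash)→11680, (D,hash)→16480, (C,merge)→49880, (D,merge)→117280, (C,nl)→136000, (D,nl)→3201280; best=11680 via (C,hash)
  {ABCD}: card=1280000; try (C,hash)→78880, (A,hash)→78880, (A,merge)→1101480, (C,merge)→1102680, (A,nl_idx)→1803680, (C,nl)→2574400 …(+1); best=78880 via (C,hash)

cost=78880; order=B,D,A,C; methods=hash,hash,hash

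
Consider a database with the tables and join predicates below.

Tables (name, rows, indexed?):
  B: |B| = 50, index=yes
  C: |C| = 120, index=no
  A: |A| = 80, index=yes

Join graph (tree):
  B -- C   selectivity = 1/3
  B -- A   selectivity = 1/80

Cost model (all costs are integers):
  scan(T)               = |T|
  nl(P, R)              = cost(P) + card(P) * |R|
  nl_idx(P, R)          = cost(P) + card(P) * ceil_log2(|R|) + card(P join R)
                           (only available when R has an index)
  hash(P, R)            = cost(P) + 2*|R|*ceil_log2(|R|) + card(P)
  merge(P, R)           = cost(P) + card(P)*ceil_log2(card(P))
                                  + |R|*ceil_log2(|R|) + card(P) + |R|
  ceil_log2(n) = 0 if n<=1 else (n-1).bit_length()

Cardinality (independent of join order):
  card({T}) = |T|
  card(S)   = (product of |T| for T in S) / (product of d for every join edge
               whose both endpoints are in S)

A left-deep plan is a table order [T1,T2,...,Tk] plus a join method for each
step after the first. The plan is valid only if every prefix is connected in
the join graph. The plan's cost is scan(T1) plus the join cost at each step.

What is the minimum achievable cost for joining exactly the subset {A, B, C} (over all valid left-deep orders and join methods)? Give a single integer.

1760

Selinger DP over subsets of {A,B,C}:
  {B}: scan cost=50, card=50
  {C}: scan cost=120, card=120
  {A}: scan cost=80, card=80
  {BC}: card=2000; try (B,hash)→840, (C,merge)→1360, (B,merge)→1430, (C,hash)→1780, (B,nl_idx)→2840, (C,nl)→6050 …(+1); best=840 via (B,hash)
  {AB}: card=50; try (A,nl_idx)→450, (B,nl_idx)→610, (B,hash)→760, (A,merge)→1040, (B,merge)→1070, (A,hash)→1220 …(+2); best=450 via (A,nl_idx)
  {ABC}: card=2000; try (C,merge)→1760, (C,hash)→2180, (A,hash)→3960, (C,nl)→6450, (A,nl_idx)→16840, (A,merge)→25480 …(+1); best=1760 via (C,merge)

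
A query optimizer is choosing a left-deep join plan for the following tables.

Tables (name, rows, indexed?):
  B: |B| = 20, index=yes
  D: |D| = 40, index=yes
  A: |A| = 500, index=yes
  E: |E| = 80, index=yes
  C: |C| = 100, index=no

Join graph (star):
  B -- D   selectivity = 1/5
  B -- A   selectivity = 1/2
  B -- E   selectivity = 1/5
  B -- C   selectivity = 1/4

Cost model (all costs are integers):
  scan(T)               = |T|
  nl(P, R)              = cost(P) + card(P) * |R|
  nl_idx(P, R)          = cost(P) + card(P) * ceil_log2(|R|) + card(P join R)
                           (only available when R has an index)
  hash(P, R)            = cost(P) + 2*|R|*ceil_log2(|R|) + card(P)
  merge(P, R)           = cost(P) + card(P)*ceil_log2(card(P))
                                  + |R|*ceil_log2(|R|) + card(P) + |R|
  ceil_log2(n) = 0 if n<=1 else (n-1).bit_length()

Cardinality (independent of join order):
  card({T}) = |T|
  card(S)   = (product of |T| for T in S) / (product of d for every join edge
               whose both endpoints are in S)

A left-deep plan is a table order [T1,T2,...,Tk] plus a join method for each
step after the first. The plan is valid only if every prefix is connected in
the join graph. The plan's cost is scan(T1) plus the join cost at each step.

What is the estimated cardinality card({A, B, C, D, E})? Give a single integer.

Tables in S: A(500), B(20), C(100), D(40), E(80)
Edges inside S: B-D(d=5), B-A(d=2), B-E(d=5), B-C(d=4)
numerator = 500 * 20 * 100 * 40 * 80 = 3200000000
denominator = 5 * 2 * 5 * 4 = 200
card(S) = 3200000000 / 200 = 16000000

16000000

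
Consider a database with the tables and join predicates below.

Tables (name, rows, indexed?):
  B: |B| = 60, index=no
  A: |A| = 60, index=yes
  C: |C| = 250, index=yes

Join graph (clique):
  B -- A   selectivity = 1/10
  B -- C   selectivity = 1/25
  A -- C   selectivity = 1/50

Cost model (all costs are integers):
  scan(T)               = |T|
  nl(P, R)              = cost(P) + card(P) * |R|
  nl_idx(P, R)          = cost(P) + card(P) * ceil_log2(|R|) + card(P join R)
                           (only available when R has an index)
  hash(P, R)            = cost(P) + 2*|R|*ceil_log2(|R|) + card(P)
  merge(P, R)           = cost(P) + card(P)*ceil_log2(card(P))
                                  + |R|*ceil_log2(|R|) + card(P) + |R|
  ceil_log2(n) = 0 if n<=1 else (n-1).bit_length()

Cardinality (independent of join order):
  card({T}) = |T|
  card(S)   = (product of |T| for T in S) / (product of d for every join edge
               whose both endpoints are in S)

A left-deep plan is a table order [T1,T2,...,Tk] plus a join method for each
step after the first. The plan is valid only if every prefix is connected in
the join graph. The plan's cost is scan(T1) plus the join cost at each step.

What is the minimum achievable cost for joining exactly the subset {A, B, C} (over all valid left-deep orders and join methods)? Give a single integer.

Selinger DP over subsets of {A,B,C}:
  {B}: scan cost=60, card=60
  {A}: scan cost=60, card=60
  {C}: scan cost=250, card=250
  {AB}: card=360; try (A,nl_idx)→780, (B,hash)→840, (A,hash)→840, (B,merge)→900, (A,merge)→900, (B,nl)→3660 …(+1); best=780 via (A,nl_idx)
  {BC}: card=600; try (C,nl_idx)→1140, (B,hash)→1220, (C,merge)→2730, (B,merge)→2920, (C,hash)→4120, (C,nl)→15060 …(+1); best=1140 via (C,nl_idx)
  {AC}: card=300; try (C,nl_idx)→840, (A,hash)→1220, (A,nl_idx)→2050, (C,merge)→2730, (A,merge)→2920, (C,hash)→4120 …(+2); best=840 via (C,nl_idx)
  {ABC}: card=72; try (B,hash)→1860, (A,hash)→2460, (C,nl_idx)→3732, (B,merge)→4260, (A,nl_idx)→4812, (C,hash)→5140 …(+5); best=1860 via (B,hash)

1860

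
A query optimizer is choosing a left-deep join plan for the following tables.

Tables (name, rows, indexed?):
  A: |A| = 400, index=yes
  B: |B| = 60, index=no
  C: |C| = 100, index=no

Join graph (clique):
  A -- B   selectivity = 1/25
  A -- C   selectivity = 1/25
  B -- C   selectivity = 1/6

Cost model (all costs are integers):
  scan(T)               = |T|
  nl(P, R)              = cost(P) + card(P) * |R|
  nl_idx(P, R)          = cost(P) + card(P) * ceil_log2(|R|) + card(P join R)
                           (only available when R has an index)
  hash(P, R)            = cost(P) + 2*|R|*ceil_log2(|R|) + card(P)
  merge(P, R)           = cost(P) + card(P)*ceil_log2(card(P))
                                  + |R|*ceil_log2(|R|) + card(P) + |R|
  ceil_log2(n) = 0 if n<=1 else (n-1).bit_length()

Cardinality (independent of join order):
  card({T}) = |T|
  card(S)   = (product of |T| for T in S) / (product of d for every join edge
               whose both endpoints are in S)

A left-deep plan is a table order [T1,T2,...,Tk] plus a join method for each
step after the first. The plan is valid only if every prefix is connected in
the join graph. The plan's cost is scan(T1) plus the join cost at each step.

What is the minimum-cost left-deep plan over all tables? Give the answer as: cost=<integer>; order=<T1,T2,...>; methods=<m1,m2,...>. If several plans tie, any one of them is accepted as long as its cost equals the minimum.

Selinger DP (subsets sized 1..n):
  {A}: scan cost=400, card=400
  {B}: scan cost=60, card=60
  {C}: scan cost=100, card=100
  {AB}: card=960; try (B,hash)→1520, (A,nl_idx)→1560, (A,merge)→4480, (B,merge)→4820, (A,hash)→7320, (A,nl)→24060 …(+1); best=1520 via (B,hash)
  {AC}: card=1600; try (C,hash)→2200, (A,nl_idx)→2600, (A,merge)→4900, (C,merge)→5200, (A,hash)→7400, (A,nl)→40100 …(+1); best=2200 via (C,hash)
  {BC}: card=1000; try (B,hash)→920, (C,merge)→1280, (B,merge)→1320, (C,hash)→1520, (C,nl)→6060, (B,nl)→6100; best=920 via (B,hash)
  {ABC}: card=640; try (C,hash)→3880, (B,hash)→4520, (A,hash)→9120, (A,nl_idx)→10560, (C,merge)→12880, (A,merge)→15920 …(+4); best=3880 via (C,hash)

cost=3880; order=A,B,C; methods=hash,hash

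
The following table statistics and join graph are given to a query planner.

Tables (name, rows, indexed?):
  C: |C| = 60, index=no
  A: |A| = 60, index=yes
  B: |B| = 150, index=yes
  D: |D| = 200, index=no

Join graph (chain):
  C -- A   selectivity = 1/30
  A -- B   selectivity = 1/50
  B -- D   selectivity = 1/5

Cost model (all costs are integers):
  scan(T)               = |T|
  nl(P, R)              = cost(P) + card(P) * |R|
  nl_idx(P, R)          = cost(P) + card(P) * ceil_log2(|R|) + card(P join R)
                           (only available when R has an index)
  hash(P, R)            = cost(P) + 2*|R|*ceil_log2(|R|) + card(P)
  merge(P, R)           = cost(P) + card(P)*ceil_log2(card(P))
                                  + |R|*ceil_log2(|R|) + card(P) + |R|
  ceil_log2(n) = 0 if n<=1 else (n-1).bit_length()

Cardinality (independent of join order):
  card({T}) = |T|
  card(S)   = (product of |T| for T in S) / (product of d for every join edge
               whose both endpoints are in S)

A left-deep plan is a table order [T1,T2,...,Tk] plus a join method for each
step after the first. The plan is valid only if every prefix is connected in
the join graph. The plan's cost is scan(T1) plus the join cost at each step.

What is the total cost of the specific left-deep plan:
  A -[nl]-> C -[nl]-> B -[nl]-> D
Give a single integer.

93660

step 1: scan A: cost=60, card=60
step 2: join C via nl
    card(P join C) = 60*60/(30) = 120
    cost = 60 + 60*60 = 3660
step 3: join B via nl
    card(P join B) = 120*150/(50) = 360
    cost = 3660 + 120*150 = 21660
step 4: join D via nl
    card(P join D) = 360*200/(5) = 14400
    cost = 21660 + 360*200 = 93660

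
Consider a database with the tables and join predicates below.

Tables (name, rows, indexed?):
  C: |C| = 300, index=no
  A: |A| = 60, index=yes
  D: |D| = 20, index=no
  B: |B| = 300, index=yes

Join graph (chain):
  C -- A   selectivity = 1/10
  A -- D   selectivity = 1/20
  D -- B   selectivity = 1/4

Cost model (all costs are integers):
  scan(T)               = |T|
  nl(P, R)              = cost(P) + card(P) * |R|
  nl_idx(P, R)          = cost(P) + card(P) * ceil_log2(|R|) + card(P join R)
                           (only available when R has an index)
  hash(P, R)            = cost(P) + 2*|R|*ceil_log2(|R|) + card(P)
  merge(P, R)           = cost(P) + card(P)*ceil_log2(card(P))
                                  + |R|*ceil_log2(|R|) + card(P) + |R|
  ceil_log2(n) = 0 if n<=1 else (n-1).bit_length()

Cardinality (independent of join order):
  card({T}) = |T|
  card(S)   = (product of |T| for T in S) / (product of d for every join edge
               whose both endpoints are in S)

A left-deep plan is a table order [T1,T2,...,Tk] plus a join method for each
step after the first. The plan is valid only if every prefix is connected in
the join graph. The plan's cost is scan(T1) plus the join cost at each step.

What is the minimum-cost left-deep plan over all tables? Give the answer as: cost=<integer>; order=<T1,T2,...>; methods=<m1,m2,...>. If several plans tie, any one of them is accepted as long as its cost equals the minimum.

cost=10520; order=C,A,D,B; methods=hash,hash,hash

Selinger DP (subsets sized 1..n):
  {C}: scan cost=300, card=300
  {A}: scan cost=60, card=60
  {D}: scan cost=20, card=20
  {B}: scan cost=300, card=300
  {AC}: card=1800; try (A,hash)→1320, (C,merge)→3480, (A,merge)→3720, (A,nl_idx)→3900, (C,hash)→5520, (C,nl)→18060 …(+1); best=1320 via (A,hash)
  {AD}: card=60; try (A,nl_idx)→200, (D,hash)→320, (A,merge)→560, (D,merge)→600, (A,hash)→760, (A,nl)→1220 …(+1); best=200 via (A,nl_idx)
  {BD}: card=1500; try (D,hash)→800, (B,nl_idx)→1700, (B,merge)→3140, (D,merge)→3420, (B,hash)→5440, (B,nl)→6020 …(+1); best=800 via (D,hash)
  {ACD}: card=1800; try (D,hash)→3320, (C,merge)→3620, (C,hash)→5660, (C,nl)→18200, (D,merge)→23040, (D,nl)→37320; best=3320 via (D,hash)
  {ABD}: card=4500; try (A,hash)→3020, (B,merge)→3620, (B,nl_idx)→5240, (B,hash)→5660, (A,nl_idx)→14300, (B,nl)→18200 …(+2); best=3020 via (A,hash)
  {ABCD}: card=135000; try (B,hash)→10520, (C,hash)→12920, (B,merge)→27920, (C,merge)→69020, (B,nl_idx)→154520, (B,nl)→543320 …(+1); best=10520 via (B,hash)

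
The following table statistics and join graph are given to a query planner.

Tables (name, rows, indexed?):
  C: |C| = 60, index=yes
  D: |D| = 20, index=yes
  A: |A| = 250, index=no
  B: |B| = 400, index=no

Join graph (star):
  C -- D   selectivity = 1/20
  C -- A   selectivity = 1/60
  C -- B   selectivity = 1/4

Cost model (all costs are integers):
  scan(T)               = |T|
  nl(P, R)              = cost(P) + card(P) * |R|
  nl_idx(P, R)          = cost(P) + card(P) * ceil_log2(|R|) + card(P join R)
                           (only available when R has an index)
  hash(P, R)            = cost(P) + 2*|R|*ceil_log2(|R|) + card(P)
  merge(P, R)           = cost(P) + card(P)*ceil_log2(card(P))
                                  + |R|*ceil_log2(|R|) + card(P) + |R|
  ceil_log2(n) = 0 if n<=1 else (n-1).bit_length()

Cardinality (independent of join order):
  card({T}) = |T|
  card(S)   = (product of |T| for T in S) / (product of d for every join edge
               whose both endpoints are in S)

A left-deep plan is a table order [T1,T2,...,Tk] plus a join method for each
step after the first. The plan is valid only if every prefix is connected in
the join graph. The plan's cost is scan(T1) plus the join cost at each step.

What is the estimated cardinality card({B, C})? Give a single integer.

6000

Tables in S: B(400), C(60)
Edges inside S: C-B(d=4)
numerator = 400 * 60 = 24000
denominator = 4 = 4
card(S) = 24000 / 4 = 6000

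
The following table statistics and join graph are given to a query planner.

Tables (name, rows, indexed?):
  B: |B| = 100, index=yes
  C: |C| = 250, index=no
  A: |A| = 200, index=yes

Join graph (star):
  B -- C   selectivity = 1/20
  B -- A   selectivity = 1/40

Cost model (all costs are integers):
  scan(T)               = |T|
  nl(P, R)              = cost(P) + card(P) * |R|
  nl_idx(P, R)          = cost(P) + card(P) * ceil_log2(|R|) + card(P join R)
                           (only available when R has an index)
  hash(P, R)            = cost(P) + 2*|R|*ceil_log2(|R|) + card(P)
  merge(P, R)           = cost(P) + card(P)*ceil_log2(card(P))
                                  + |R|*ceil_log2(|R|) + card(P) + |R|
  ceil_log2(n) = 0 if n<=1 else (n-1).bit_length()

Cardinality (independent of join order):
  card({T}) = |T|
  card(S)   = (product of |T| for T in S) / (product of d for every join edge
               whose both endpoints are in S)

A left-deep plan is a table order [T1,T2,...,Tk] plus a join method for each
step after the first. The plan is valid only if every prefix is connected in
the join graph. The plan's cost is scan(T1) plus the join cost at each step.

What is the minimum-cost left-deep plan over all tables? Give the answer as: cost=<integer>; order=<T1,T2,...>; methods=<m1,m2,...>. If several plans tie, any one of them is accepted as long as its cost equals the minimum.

cost=5900; order=B,A,C; methods=nl_idx,hash

Selinger DP (subsets sized 1..n):
  {B}: scan cost=100, card=100
  {C}: scan cost=250, card=250
  {A}: scan cost=200, card=200
  {BC}: card=1250; try (B,hash)→1900, (C,merge)→3150, (B,nl_idx)→3250, (B,merge)→3300, (C,hash)→4200, (C,nl)→25100 …(+1); best=1900 via (B,hash)
  {AB}: card=500; try (A,nl_idx)→1400, (B,hash)→1800, (B,nl_idx)→2100, (A,merge)→2700, (B,merge)→2800, (A,hash)→3400 …(+2); best=1400 via (A,nl_idx)
  {ABC}: card=6250; try (C,hash)→5900, (A,hash)→6350, (C,merge)→8650, (A,nl_idx)→18150, (A,merge)→18700, (C,nl)→126400 …(+1); best=5900 via (C,hash)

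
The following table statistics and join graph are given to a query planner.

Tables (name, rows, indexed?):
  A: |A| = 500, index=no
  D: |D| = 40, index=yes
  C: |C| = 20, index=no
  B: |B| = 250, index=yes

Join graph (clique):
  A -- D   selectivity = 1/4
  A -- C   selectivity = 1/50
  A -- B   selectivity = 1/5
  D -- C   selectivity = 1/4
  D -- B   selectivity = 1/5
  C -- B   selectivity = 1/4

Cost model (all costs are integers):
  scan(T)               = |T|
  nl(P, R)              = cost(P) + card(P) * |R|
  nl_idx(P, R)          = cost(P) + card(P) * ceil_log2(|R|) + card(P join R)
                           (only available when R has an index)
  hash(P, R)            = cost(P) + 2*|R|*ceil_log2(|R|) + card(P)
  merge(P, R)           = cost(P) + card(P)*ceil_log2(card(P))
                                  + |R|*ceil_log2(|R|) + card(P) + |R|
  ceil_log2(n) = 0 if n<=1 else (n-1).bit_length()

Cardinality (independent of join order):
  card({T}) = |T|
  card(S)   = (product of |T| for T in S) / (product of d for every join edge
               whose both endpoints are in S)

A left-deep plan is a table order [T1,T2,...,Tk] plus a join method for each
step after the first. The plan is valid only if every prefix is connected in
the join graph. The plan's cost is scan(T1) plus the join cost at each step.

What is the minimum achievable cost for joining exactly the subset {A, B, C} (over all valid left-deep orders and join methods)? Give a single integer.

Selinger DP over subsets of {A,B,C}:
  {A}: scan cost=500, card=500
  {C}: scan cost=20, card=20
  {B}: scan cost=250, card=250
  {AC}: card=200; try (C,hash)→1200, (A,merge)→5140, (C,merge)→5620, (A,hash)→9040, (A,nl)→10020, (C,nl)→10500; best=1200 via (C,hash)
  {AB}: card=25000; try (B,hash)→5000, (A,merge)→7500, (B,merge)→7750, (A,hash)→9500, (B,nl_idx)→29500, (A,nl)→125250 …(+1); best=5000 via (B,hash)
  {BC}: card=1250; try (C,hash)→700, (B,nl_idx)→1430, (B,merge)→2390, (C,merge)→2620, (B,hash)→4040, (B,nl)→5020 …(+1); best=700 via (C,hash)
  {ABC}: card=2500; try (B,merge)→5250, (B,nl_idx)→5300, (B,hash)→5400, (A,hash)→10950, (A,merge)→20700, (C,hash)→30200 …(+4); best=5250 via (B,merge)

5250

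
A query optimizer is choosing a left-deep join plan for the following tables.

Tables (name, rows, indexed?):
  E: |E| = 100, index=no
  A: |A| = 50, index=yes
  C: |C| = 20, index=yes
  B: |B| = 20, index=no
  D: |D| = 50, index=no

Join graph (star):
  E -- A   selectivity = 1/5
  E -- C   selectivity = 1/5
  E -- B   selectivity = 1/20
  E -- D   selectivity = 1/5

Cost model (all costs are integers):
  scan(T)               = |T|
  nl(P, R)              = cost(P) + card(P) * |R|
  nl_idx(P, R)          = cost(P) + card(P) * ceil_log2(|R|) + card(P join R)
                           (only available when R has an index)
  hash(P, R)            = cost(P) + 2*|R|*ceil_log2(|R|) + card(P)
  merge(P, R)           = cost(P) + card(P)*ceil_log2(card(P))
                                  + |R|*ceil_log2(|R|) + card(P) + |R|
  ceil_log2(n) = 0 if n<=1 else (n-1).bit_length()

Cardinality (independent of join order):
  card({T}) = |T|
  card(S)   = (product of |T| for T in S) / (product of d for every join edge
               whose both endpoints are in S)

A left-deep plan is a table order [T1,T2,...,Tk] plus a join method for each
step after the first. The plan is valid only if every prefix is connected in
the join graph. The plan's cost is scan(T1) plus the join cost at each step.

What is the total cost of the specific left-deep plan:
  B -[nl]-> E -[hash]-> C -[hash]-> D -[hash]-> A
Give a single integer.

7920

step 1: scan B: cost=20, card=20
step 2: join E via nl
    card(P join E) = 20*100/(20) = 100
    cost = 20 + 20*100 = 2020
step 3: join C via hash
    card(P join C) = 100*20/(5) = 400
    cost = 2020 + 2*20*5 + 100 = 2320
step 4: join D via hash
    card(P join D) = 400*50/(5) = 4000
    cost = 2320 + 2*50*6 + 400 = 3320
step 5: join A via hash
    card(P join A) = 4000*50/(5) = 40000
    cost = 3320 + 2*50*6 + 4000 = 7920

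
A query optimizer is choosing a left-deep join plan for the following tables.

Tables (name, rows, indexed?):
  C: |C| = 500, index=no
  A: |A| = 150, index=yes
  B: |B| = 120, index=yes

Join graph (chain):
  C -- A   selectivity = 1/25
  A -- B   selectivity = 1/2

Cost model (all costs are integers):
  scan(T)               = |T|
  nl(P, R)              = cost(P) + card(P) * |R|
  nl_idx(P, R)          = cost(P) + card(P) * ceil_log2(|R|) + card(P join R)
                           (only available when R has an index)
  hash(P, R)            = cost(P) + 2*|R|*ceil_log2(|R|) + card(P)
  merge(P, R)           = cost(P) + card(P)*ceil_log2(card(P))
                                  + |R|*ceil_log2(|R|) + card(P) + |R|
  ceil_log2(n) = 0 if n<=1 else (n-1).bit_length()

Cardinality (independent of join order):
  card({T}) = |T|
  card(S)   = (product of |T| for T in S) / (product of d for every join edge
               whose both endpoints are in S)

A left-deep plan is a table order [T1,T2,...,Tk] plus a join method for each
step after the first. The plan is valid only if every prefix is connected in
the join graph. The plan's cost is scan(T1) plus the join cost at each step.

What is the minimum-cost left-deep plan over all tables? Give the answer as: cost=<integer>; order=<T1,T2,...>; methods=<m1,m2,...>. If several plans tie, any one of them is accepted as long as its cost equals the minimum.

Selinger DP (subsets sized 1..n):
  {C}: scan cost=500, card=500
  {A}: scan cost=150, card=150
  {B}: scan cost=120, card=120
  {AC}: card=3000; try (A,hash)→3400, (C,merge)→6500, (A,merge)→6850, (A,nl_idx)→7500, (C,hash)→9300, (C,nl)→75150 …(+1); best=3400 via (A,hash)
  {AB}: card=9000; try (B,hash)→1980, (A,merge)→2430, (B,merge)→2460, (A,hash)→2640, (A,nl_idx)→10080, (B,nl_idx)→10200 …(+2); best=1980 via (B,hash)
  {ABC}: card=180000; try (B,hash)→8080, (C,hash)→19980, (B,merge)→43360, (C,merge)→141980, (B,nl_idx)→204400, (B,nl)→363400 …(+1); best=8080 via (B,hash)

cost=8080; order=C,A,B; methods=hash,hash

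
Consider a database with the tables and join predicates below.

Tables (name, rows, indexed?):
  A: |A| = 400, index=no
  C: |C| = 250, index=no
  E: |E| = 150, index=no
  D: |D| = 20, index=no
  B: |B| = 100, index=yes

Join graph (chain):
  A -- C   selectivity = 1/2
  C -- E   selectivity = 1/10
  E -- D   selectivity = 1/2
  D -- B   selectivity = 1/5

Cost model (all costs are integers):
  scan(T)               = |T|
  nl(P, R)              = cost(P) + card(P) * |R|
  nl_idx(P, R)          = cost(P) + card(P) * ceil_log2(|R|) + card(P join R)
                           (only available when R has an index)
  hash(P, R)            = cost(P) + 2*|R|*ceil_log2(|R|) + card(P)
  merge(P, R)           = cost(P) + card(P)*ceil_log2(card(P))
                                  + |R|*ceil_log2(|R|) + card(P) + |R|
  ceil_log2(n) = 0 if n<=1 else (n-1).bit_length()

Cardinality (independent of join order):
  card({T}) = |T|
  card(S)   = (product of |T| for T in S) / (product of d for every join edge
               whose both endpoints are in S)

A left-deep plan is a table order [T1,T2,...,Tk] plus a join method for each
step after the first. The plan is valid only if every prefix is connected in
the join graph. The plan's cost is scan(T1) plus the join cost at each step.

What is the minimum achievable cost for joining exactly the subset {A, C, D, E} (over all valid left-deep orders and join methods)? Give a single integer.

Selinger DP over subsets of {A,C,D,E}:
  {A}: scan cost=400, card=400
  {C}: scan cost=250, card=250
  {E}: scan cost=150, card=150
  {D}: scan cost=20, card=20
  {AC}: card=50000; try (C,hash)→4800, (A,merge)→6500, (C,merge)→6650, (A,hash)→7700, (A,nl)→100250, (C,nl)→100400; best=4800 via (C,hash)
  {CE}: card=3750; try (E,hash)→2900, (C,merge)→3750, (E,merge)→3850, (C,hash)→4300, (C,nl)→37650, (E,nl)→37750; best=2900 via (E,hash)
  {DE}: card=1500; try (D,hash)→500, (E,merge)→1490, (D,merge)→1620, (E,hash)→2440, (E,nl)→3020, (D,nl)→3150; best=500 via (D,hash)
  {ACE}: card=750000; try (A,hash)→13850, (A,merge)→55650, (E,hash)→57200, (E,merge)→856150, (A,nl)→1502900, (E,nl)→7504800; best=13850 via (A,hash)
  {CDE}: card=37500; try (C,hash)→6000, (D,hash)→6850, (C,merge)→20750, (D,merge)→51770, (D,nl)→77900, (C,nl)→375500; best=6000 via (C,hash)
  {ACDE}: card=7500000; try (A,hash)→50700, (A,merge)→647500, (D,hash)→764050, (A,nl)→15006000, (D,nl)→15013850, (D,merge)→15763970; best=50700 via (A,hash)

50700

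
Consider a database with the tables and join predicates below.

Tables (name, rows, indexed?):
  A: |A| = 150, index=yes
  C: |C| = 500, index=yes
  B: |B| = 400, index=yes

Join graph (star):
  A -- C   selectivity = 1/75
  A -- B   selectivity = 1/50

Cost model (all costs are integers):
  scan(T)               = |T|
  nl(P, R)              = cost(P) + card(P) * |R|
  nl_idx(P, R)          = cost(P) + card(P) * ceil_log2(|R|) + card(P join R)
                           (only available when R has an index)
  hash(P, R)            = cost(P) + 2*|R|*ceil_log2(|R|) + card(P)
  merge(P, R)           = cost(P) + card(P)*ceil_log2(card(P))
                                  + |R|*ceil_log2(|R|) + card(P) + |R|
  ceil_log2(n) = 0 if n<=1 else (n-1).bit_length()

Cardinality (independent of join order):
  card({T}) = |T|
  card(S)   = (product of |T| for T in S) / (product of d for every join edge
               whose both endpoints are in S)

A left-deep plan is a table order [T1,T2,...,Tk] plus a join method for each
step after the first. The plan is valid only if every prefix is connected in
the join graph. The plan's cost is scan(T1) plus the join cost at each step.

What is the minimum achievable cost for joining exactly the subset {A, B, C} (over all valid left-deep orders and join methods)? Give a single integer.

10700

Selinger DP over subsets of {A,B,C}:
  {A}: scan cost=150, card=150
  {C}: scan cost=500, card=500
  {B}: scan cost=400, card=400
  {AC}: card=1000; try (C,nl_idx)→2500, (A,hash)→3400, (A,nl_idx)→5500, (C,merge)→6500, (A,merge)→6850, (C,hash)→9300 …(+2); best=2500 via (C,nl_idx)
  {AB}: card=1200; try (B,nl_idx)→2700, (A,hash)→3200, (A,nl_idx)→4800, (B,merge)→5500, (A,merge)→5750, (B,hash)→7500 …(+2); best=2700 via (B,nl_idx)
  {ABC}: card=8000; try (B,hash)→10700, (C,hash)→12900, (B,merge)→17500, (B,nl_idx)→19500, (C,nl_idx)→21500, (C,merge)→22100 …(+2); best=10700 via (B,hash)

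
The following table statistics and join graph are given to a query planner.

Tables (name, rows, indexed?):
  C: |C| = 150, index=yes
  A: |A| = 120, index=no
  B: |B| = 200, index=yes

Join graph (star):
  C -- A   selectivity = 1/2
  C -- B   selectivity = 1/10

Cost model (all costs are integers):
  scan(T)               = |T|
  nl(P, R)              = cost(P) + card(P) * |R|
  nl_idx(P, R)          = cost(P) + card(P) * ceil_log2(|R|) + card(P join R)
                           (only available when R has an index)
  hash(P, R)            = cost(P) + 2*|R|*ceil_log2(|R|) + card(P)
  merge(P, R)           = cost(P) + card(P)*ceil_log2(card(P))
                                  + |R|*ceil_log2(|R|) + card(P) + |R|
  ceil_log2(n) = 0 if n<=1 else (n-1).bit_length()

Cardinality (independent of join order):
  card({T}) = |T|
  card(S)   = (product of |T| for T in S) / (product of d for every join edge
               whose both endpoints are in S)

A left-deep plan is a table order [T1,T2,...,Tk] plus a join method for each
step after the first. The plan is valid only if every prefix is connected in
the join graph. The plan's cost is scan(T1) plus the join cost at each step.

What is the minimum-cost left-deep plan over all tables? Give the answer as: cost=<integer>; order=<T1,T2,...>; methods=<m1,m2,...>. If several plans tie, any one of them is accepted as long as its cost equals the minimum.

cost=7480; order=B,C,A; methods=hash,hash

Selinger DP (subsets sized 1..n):
  {C}: scan cost=150, card=150
  {A}: scan cost=120, card=120
  {B}: scan cost=200, card=200
  {AC}: card=9000; try (A,hash)→1980, (C,merge)→2430, (A,merge)→2460, (C,hash)→2640, (C,nl_idx)→10080, (C,nl)→18120 …(+1); best=1980 via (A,hash)
  {BC}: card=3000; try (C,hash)→2800, (B,merge)→3300, (C,merge)→3350, (B,hash)→3500, (B,nl_idx)→4350, (C,nl_idx)→4800 …(+2); best=2800 via (C,hash)
  {ABC}: card=180000; try (A,hash)→7480, (B,hash)→14180, (A,merge)→42760, (B,merge)→138780, (B,nl_idx)→253980, (A,nl)→362800 …(+1); best=7480 via (A,hash)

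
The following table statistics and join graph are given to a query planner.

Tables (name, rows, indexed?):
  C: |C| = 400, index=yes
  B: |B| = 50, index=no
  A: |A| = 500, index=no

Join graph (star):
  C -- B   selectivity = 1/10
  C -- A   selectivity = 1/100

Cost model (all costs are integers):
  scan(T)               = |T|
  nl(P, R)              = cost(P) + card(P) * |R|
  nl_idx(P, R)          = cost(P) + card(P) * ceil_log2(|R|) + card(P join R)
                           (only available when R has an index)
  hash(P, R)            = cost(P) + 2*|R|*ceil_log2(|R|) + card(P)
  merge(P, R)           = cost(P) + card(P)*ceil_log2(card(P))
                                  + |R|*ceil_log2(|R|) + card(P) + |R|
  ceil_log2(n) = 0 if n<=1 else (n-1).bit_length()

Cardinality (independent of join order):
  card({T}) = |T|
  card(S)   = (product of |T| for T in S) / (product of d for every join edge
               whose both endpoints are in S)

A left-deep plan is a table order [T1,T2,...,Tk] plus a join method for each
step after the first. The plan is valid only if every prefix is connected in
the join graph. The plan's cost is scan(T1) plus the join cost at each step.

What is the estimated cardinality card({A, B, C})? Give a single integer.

10000

Tables in S: A(500), B(50), C(400)
Edges inside S: C-B(d=10), C-A(d=100)
numerator = 500 * 50 * 400 = 10000000
denominator = 10 * 100 = 1000
card(S) = 10000000 / 1000 = 10000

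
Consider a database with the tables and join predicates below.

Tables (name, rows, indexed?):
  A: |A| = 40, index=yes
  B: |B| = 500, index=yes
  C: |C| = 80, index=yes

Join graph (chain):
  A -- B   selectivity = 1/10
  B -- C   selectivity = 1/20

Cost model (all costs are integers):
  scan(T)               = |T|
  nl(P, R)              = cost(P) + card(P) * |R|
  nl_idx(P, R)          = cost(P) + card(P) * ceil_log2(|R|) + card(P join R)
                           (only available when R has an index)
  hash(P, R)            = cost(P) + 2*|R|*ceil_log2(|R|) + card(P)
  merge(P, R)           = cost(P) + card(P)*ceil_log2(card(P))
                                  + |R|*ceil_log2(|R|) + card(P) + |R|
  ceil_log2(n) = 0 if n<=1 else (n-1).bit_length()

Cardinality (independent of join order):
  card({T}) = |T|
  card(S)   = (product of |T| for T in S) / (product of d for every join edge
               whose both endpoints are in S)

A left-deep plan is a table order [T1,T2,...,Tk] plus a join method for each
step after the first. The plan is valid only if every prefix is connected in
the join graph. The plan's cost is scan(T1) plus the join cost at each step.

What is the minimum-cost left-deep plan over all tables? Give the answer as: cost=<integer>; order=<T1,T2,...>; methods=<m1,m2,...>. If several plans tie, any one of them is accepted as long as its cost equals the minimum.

Selinger DP (subsets sized 1..n):
  {A}: scan cost=40, card=40
  {B}: scan cost=500, card=500
  {C}: scan cost=80, card=80
  {AB}: card=2000; try (A,hash)→1480, (B,nl_idx)→2400, (B,merge)→5320, (A,nl_idx)→5500, (A,merge)→5780, (B,hash)→9080 …(+2); best=1480 via (A,hash)
  {BC}: card=2000; try (C,hash)→2120, (B,nl_idx)→2800, (B,merge)→5720, (C,nl_idx)→6000, (C,merge)→6140, (B,hash)→9160 …(+2); best=2120 via (C,hash)
  {ABC}: card=8000; try (C,hash)→4600, (A,hash)→4600, (A,nl_idx)→22120, (C,nl_idx)→23480, (C,merge)→26120, (A,merge)→26400 …(+2); best=4600 via (C,hash)

cost=4600; order=B,A,C; methods=hash,hash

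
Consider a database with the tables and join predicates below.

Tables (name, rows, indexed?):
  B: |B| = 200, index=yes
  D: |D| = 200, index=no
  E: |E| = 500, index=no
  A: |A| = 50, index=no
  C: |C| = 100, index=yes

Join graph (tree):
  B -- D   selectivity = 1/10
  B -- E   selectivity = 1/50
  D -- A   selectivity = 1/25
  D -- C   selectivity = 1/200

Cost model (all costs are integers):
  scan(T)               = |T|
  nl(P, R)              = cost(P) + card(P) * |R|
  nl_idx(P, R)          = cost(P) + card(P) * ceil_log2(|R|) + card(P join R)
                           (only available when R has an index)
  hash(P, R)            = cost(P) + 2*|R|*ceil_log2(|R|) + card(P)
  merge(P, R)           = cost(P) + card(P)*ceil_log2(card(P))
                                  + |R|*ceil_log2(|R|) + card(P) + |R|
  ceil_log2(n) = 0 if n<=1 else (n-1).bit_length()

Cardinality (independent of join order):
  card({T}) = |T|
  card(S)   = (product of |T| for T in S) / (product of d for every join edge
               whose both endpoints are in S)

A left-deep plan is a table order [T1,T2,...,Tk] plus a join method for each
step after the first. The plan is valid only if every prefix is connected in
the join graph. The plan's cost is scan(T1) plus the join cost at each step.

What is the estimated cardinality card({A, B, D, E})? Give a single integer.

Tables in S: A(50), B(200), D(200), E(500)
Edges inside S: B-D(d=10), B-E(d=50), D-A(d=25)
numerator = 50 * 200 * 200 * 500 = 1000000000
denominator = 10 * 50 * 25 = 12500
card(S) = 1000000000 / 12500 = 80000

80000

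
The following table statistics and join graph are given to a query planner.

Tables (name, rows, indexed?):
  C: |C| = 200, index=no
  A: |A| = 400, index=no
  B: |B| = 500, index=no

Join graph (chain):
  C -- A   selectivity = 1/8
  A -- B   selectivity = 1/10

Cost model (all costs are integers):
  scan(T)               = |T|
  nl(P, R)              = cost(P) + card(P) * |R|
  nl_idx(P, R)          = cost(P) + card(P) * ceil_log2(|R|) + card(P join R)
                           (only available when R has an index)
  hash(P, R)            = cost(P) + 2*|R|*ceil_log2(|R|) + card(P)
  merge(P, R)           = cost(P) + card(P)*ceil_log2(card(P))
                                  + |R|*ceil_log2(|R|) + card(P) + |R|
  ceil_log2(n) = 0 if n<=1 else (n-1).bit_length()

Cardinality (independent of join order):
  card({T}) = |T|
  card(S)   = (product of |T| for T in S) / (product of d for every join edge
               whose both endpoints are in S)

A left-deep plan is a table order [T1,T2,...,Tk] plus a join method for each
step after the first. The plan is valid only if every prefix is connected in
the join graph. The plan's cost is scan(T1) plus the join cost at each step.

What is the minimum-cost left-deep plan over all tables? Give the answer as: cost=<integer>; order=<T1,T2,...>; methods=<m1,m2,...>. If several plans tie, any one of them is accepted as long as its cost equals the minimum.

cost=23000; order=A,C,B; methods=hash,hash

Selinger DP (subsets sized 1..n):
  {C}: scan cost=200, card=200
  {A}: scan cost=400, card=400
  {B}: scan cost=500, card=500
  {AC}: card=10000; try (C,hash)→4000, (A,merge)→6000, (C,merge)→6200, (A,hash)→7600, (A,nl)→80200, (C,nl)→80400; best=4000 via (C,hash)
  {AB}: card=20000; try (A,hash)→8200, (B,merge)→9400, (A,merge)→9500, (B,hash)→9800, (B,nl)→200400, (A,nl)→200500; best=8200 via (A,hash)
  {ABC}: card=500000; try (B,hash)→23000, (C,hash)→31400, (B,merge)→159000, (C,merge)→330000, (C,nl)→4008200, (B,nl)→5004000; best=23000 via (B,hash)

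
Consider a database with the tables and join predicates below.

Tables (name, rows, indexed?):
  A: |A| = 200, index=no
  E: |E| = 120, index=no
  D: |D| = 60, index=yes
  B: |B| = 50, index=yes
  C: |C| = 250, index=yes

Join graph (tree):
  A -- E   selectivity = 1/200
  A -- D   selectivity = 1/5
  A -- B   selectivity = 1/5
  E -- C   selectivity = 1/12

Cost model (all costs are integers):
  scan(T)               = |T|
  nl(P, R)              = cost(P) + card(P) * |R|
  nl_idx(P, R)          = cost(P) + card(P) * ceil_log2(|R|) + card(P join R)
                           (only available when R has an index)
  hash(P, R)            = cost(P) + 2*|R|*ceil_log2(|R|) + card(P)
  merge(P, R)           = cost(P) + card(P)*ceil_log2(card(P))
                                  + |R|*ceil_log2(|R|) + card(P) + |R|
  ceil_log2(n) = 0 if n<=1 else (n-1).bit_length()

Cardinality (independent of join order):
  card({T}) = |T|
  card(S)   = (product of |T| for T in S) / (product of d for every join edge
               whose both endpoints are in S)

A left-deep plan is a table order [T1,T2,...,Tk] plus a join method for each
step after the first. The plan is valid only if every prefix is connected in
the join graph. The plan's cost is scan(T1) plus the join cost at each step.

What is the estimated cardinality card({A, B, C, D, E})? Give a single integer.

Tables in S: A(200), B(50), C(250), D(60), E(120)
Edges inside S: A-E(d=200), A-D(d=5), A-B(d=5), E-C(d=12)
numerator = 200 * 50 * 250 * 60 * 120 = 18000000000
denominator = 200 * 5 * 5 * 12 = 60000
card(S) = 18000000000 / 60000 = 300000

300000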